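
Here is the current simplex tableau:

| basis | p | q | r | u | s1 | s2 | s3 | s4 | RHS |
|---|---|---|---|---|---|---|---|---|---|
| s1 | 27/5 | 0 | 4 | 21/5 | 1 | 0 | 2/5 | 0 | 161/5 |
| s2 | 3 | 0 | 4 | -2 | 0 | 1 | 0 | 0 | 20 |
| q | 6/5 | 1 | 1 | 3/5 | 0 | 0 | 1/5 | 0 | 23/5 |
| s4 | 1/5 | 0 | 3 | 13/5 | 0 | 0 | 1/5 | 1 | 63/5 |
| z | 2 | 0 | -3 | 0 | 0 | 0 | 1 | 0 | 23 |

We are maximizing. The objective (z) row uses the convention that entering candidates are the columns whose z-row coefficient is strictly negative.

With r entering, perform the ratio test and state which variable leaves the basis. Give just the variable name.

s4

Ratios: row 1 (s1): (161/5)/4 = 161/20; row 2 (s2): 20/4 = 5; row 3 (q): (23/5)/1 = 23/5; row 4 (s4): (63/5)/3 = 21/5.
Minimum ratio 21/5 is in the s4 row, so s4 leaves.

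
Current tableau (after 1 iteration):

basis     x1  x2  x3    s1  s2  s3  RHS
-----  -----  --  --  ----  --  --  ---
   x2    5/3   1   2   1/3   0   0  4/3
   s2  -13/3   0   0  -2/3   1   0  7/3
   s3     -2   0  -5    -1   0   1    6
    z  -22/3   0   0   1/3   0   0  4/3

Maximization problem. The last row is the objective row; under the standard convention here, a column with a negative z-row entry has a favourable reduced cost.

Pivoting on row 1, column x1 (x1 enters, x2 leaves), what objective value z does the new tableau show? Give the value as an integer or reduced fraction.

36/5

Minimum ratio for x1: (4/3)/(5/3) = 4/5.
z changes by −(z-row coeff of x1)·ratio = −(-22/3)·(4/5) = 88/15.
New z = 4/3 + (88/15) = 36/5.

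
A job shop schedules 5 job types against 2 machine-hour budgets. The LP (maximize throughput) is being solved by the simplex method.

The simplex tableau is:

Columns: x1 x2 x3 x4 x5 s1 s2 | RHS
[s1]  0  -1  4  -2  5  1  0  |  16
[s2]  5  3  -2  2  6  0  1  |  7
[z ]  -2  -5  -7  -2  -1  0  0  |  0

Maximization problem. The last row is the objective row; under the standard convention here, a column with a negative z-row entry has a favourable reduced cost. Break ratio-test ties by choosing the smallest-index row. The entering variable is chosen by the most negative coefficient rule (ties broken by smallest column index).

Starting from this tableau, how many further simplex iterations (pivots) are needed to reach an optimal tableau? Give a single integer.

pivot: x3 in, s1 out → z = 28
pivot: x2 in, s2 out → z = 137/2
pivot: x4 in, x2 out → z = 221/2
No improving column remains; optimal.

3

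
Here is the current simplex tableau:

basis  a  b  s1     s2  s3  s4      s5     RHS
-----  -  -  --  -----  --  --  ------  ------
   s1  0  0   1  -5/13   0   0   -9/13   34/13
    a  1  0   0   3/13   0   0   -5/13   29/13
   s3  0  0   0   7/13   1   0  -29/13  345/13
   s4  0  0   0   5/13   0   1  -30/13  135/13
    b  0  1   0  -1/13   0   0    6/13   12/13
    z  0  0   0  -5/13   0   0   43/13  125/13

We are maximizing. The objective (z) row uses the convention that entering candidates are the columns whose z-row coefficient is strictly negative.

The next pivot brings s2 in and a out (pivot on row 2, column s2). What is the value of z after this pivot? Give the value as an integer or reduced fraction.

Minimum ratio for s2: (29/13)/(3/13) = 29/3.
z changes by −(z-row coeff of s2)·ratio = −(-5/13)·(29/3) = 145/39.
New z = 125/13 + (145/39) = 40/3.

40/3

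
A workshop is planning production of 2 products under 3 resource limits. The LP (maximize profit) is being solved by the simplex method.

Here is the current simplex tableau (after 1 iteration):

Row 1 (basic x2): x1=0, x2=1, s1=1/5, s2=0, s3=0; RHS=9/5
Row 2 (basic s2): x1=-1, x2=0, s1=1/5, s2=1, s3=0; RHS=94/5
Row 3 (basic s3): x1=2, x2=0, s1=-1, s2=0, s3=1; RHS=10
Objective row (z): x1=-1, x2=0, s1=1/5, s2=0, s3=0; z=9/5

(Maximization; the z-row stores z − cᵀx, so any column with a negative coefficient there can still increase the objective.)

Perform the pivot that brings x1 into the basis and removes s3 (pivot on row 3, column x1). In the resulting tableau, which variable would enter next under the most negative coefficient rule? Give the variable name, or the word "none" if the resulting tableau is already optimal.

s1

Pivot element 2. New z-row = old z-row − (-1)·(row 3/2).
Updated z-row coefficients: x1: 0, x2: 0, s1: -3/10, s2: 0, s3: 1/2.
The most negative is -3/10 in column s1, so s1 would enter next.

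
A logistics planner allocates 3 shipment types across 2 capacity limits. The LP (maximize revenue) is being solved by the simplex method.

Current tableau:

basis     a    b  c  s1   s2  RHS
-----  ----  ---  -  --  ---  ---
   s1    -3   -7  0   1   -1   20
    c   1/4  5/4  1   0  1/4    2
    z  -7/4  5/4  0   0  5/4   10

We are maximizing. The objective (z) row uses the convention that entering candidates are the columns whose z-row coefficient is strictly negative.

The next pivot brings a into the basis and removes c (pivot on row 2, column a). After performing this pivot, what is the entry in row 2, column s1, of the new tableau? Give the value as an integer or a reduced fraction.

Pivot element is row 2, column a: 1/4.
Normalize row 2: new (row 2, s1) = 0/(1/4) = 0.
Row 2 is the pivot row, so the entry is 0.

0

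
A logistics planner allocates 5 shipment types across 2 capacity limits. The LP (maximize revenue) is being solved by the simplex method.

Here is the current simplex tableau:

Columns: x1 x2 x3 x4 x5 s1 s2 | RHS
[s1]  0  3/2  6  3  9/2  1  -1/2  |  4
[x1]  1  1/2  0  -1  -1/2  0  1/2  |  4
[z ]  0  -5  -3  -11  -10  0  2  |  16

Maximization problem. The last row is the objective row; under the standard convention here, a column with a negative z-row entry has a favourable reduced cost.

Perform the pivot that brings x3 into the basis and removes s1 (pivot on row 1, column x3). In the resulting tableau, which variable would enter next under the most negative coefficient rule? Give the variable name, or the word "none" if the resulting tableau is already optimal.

Pivot element 6. New z-row = old z-row − (-3)·(row 1/6).
Updated z-row coefficients: x1: 0, x2: -17/4, x3: 0, x4: -19/2, x5: -31/4, s1: 1/2, s2: 7/4.
The most negative is -19/2 in column x4, so x4 would enter next.

x4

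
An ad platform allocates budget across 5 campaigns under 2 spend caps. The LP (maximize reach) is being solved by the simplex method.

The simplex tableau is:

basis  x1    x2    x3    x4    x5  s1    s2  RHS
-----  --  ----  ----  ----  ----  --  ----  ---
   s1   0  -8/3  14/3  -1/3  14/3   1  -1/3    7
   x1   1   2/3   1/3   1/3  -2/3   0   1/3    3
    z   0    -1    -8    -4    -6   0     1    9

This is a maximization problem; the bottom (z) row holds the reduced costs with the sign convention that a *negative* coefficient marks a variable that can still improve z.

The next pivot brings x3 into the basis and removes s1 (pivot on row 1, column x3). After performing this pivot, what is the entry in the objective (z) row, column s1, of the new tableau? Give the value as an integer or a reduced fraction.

12/7

Pivot element is row 1, column x3: 14/3.
Normalize row 1: new (row 1, s1) = 1/(14/3) = 3/14.
z-row ← z-row − (-8)·(new row 1): 0 − (-8)·(3/14) = 12/7.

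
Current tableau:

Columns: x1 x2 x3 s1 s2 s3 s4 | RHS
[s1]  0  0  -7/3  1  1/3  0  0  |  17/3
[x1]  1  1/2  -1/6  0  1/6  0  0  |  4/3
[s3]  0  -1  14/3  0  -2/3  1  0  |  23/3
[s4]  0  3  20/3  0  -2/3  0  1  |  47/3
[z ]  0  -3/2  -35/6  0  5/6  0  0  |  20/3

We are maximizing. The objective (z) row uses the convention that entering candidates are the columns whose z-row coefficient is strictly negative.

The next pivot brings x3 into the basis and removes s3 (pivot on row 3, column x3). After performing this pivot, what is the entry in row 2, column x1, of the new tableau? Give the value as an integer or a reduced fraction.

Pivot element is row 3, column x3: 14/3.
Normalize row 3: new (row 3, x1) = 0/(14/3) = 0.
row 2 ← row 2 − (-1/6)·(new row 3): 1 − (-1/6)·0 = 1.

1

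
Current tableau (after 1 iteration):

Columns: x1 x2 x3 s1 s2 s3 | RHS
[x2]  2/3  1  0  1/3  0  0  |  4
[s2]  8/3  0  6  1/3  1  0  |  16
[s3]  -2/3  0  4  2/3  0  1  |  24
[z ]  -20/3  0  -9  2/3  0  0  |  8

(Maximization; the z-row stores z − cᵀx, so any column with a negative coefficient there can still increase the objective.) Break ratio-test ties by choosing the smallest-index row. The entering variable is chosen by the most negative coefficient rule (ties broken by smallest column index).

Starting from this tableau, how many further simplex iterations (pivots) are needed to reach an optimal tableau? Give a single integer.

pivot: x3 in, s2 out → z = 32
pivot: x1 in, x2 out → z = 48
No improving column remains; optimal.

2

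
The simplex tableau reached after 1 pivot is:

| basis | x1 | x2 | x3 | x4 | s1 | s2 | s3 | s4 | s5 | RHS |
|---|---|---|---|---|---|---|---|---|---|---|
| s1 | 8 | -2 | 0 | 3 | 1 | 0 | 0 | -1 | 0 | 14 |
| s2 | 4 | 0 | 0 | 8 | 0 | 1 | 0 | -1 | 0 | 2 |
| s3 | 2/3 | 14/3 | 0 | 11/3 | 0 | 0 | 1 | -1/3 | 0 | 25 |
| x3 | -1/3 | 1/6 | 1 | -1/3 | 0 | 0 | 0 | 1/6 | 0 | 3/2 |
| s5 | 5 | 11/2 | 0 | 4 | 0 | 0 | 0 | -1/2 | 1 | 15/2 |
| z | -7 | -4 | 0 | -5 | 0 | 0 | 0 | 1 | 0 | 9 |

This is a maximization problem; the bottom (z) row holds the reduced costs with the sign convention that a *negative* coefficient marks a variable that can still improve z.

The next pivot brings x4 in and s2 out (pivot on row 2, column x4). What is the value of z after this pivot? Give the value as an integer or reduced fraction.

41/4

Minimum ratio for x4: 2/8 = 1/4.
z changes by −(z-row coeff of x4)·ratio = −(-5)·(1/4) = 5/4.
New z = 9 + (5/4) = 41/4.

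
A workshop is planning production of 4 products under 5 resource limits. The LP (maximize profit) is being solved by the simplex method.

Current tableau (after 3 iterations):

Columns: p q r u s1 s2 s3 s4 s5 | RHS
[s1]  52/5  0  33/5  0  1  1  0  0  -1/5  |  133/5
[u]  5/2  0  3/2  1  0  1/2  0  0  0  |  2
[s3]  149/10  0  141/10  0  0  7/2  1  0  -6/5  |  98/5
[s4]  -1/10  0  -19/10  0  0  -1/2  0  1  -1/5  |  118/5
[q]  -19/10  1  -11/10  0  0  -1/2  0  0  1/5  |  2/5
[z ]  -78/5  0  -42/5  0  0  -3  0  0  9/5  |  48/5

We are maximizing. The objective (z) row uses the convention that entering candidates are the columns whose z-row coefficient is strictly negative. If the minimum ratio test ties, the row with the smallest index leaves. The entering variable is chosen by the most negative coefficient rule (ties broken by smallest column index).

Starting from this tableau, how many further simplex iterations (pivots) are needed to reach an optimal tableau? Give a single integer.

1

pivot: p in, u out → z = 552/25
No improving column remains; optimal.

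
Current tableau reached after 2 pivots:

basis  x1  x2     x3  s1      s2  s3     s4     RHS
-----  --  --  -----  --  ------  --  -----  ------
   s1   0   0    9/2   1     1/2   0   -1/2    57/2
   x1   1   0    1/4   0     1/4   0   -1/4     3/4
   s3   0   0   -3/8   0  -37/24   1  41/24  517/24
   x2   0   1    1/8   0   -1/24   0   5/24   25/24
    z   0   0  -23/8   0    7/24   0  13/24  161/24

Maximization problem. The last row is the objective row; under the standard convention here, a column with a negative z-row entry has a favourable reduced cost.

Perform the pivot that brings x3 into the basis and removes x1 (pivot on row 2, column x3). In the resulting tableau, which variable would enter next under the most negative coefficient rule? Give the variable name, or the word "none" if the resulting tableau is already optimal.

Pivot element 1/4. New z-row = old z-row − (-23/8)·(row 2/(1/4)).
Updated z-row coefficients: x1: 23/2, x2: 0, x3: 0, s1: 0, s2: 19/6, s3: 0, s4: -7/3.
The most negative is -7/3 in column s4, so s4 would enter next.

s4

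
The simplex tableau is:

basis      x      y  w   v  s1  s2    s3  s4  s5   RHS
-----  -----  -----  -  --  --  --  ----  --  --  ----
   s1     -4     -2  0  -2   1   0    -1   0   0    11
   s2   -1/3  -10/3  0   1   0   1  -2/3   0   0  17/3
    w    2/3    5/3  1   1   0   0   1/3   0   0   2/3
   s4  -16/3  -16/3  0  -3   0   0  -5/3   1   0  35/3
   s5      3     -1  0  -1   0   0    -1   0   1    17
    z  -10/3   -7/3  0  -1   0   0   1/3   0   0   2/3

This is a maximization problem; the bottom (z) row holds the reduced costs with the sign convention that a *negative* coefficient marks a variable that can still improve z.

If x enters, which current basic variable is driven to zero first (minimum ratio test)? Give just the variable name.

Ratios: row 1 (s1): entry -4 ≤ 0, skip; row 2 (s2): entry -1/3 ≤ 0, skip; row 3 (w): (2/3)/(2/3) = 1; row 4 (s4): entry -16/3 ≤ 0, skip; row 5 (s5): 17/3 = 17/3.
Minimum ratio 1 is in the w row, so w leaves.

w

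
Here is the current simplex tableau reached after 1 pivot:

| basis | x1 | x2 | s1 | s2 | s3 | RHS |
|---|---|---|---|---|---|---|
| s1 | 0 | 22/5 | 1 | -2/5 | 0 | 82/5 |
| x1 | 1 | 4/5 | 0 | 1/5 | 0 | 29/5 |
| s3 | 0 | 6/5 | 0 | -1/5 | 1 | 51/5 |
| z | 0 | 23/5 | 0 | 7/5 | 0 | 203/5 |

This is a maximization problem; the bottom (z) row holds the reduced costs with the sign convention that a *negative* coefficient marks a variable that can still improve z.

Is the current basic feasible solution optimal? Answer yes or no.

yes

No objective-row coefficient is strictly negative, so no entering variable exists; the tableau is optimal.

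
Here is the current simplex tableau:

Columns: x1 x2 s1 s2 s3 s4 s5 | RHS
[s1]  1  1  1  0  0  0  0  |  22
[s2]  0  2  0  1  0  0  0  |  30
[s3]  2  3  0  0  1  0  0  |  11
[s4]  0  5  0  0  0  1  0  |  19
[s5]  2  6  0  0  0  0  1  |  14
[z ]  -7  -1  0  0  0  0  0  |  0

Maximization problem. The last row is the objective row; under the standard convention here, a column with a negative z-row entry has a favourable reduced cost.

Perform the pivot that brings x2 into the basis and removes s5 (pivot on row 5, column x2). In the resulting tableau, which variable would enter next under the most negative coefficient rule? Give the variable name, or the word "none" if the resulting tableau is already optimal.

x1

Pivot element 6. New z-row = old z-row − (-1)·(row 5/6).
Updated z-row coefficients: x1: -20/3, x2: 0, s1: 0, s2: 0, s3: 0, s4: 0, s5: 1/6.
The most negative is -20/3 in column x1, so x1 would enter next.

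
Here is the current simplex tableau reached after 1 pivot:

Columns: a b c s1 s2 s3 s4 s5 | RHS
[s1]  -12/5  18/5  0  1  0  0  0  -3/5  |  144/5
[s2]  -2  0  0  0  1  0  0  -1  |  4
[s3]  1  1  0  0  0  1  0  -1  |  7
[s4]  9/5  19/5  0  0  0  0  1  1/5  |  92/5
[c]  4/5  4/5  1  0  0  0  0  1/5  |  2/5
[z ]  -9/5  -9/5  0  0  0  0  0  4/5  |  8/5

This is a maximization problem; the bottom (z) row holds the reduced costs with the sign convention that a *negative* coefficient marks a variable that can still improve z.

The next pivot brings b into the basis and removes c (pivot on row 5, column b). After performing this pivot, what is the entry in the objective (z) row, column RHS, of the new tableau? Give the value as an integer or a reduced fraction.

Pivot element is row 5, column b: 4/5.
Normalize row 5: new (row 5, RHS) = (2/5)/(4/5) = 1/2.
z-row ← z-row − (-9/5)·(new row 5): 8/5 − (-9/5)·(1/2) = 5/2.

5/2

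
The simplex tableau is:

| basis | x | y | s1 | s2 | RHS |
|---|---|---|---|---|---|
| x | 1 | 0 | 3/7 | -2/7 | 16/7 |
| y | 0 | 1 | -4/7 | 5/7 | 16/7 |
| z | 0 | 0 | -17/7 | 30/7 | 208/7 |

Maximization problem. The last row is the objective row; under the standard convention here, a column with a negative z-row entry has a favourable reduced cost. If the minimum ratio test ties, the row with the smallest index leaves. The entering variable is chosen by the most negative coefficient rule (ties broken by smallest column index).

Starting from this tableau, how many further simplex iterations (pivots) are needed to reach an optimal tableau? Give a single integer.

pivot: s1 in, x out → z = 128/3
No improving column remains; optimal.

1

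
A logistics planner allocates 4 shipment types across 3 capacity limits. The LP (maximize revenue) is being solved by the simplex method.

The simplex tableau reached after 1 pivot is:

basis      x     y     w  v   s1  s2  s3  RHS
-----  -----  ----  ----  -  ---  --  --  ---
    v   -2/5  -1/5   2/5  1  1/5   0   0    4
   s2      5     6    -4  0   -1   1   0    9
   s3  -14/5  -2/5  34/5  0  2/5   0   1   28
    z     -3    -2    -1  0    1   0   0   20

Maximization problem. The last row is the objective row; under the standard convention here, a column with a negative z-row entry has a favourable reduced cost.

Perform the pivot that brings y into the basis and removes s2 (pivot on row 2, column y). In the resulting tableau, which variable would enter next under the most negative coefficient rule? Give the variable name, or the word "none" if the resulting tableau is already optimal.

Pivot element 6. New z-row = old z-row − (-2)·(row 2/6).
Updated z-row coefficients: x: -4/3, y: 0, w: -7/3, v: 0, s1: 2/3, s2: 1/3, s3: 0.
The most negative is -7/3 in column w, so w would enter next.

w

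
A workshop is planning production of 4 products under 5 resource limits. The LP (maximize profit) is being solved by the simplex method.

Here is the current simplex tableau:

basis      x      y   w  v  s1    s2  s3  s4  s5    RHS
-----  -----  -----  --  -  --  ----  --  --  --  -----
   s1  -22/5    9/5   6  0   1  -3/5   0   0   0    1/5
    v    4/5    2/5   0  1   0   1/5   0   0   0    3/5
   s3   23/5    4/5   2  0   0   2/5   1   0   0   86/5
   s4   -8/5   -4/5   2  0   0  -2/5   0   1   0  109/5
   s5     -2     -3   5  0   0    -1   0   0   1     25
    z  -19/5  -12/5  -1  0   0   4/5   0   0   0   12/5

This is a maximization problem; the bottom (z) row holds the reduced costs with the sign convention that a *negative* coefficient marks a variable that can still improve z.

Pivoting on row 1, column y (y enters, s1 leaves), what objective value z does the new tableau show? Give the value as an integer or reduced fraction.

Minimum ratio for y: (1/5)/(9/5) = 1/9.
z changes by −(z-row coeff of y)·ratio = −(-12/5)·(1/9) = 4/15.
New z = 12/5 + (4/15) = 8/3.

8/3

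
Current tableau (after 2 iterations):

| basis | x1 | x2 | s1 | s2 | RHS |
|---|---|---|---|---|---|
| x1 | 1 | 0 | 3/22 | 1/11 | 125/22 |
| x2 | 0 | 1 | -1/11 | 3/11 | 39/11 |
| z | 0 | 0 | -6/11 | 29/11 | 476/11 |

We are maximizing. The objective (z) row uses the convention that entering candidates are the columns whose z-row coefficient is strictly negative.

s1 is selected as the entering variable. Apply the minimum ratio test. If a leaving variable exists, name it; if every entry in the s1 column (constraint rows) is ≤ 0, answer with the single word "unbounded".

Ratios: row 1 (x1): (125/22)/(3/22) = 125/3; row 2 (x2): entry -1/11 ≤ 0, skip.
Minimum ratio is in the x1 row, so x1 leaves.

x1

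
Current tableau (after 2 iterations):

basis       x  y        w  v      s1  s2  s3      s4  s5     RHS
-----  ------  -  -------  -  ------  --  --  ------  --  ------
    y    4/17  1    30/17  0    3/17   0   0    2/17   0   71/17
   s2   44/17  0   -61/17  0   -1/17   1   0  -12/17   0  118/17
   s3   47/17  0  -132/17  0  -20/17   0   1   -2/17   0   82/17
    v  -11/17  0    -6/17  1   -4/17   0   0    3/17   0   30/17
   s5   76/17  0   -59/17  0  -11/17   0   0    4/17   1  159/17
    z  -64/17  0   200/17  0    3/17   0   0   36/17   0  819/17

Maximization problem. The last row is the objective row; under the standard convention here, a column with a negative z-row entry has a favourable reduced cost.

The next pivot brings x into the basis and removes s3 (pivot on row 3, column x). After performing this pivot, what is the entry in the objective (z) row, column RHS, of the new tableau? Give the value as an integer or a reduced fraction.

2573/47

Pivot element is row 3, column x: 47/17.
Normalize row 3: new (row 3, RHS) = (82/17)/(47/17) = 82/47.
z-row ← z-row − (-64/17)·(new row 3): 819/17 − (-64/17)·(82/47) = 2573/47.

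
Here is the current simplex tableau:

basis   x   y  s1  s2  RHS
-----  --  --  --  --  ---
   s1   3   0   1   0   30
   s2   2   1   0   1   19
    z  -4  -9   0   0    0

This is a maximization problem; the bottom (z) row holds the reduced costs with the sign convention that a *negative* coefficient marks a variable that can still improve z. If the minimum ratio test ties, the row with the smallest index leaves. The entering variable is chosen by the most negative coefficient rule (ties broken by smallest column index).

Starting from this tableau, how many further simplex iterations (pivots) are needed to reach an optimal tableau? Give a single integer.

1

pivot: y in, s2 out → z = 171
No improving column remains; optimal.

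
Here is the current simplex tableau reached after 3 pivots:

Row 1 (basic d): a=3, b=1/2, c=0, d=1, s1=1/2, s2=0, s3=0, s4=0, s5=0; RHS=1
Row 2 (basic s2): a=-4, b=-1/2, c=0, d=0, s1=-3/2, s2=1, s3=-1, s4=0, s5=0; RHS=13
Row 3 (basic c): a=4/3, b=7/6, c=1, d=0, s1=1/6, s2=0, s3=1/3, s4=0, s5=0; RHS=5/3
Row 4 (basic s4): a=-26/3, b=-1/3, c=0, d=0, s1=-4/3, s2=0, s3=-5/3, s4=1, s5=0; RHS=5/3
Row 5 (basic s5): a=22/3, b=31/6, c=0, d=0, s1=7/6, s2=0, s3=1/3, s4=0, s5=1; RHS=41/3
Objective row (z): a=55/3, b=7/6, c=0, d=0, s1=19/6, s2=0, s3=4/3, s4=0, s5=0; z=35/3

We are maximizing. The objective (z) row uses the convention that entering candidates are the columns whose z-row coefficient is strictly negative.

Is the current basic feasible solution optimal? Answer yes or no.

yes

No objective-row coefficient is strictly negative, so no entering variable exists; the tableau is optimal.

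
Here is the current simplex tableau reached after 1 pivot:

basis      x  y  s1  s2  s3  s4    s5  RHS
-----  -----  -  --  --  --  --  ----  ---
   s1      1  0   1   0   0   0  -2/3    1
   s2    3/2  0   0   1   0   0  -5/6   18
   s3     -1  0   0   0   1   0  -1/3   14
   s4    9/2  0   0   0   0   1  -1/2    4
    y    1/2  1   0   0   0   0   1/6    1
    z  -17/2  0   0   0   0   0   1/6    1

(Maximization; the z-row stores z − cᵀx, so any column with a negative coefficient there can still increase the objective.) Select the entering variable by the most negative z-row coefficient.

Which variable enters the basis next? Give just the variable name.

Objective-row coefficients: x: -17/2, y: 0, s1: 0, s2: 0, s3: 0, s4: 0, s5: 1/6.
The most negative is -17/2 in column x, so x enters.

x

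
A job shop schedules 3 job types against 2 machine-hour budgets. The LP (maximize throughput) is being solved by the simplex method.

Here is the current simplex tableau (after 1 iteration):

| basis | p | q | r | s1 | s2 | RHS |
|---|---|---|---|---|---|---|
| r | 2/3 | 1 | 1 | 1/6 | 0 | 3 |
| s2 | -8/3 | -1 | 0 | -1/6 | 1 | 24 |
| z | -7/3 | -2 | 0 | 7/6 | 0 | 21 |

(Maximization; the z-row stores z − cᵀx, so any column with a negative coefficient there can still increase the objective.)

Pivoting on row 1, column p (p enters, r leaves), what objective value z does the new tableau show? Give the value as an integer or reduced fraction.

63/2

Minimum ratio for p: 3/(2/3) = 9/2.
z changes by −(z-row coeff of p)·ratio = −(-7/3)·(9/2) = 21/2.
New z = 21 + (21/2) = 63/2.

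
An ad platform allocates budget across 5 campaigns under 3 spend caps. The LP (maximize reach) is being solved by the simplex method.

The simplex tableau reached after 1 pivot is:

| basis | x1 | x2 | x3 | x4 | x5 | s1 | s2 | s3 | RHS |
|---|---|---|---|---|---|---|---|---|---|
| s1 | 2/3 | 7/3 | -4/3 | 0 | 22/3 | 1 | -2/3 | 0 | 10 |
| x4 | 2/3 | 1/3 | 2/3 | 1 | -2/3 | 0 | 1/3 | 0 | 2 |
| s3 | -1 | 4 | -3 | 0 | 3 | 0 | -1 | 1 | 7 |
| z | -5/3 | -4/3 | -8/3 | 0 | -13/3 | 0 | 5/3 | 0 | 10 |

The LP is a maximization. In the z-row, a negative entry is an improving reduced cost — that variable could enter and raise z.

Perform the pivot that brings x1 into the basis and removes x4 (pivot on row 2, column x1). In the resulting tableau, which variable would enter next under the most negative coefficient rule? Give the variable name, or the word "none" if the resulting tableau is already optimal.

x5

Pivot element 2/3. New z-row = old z-row − (-5/3)·(row 2/(2/3)).
Updated z-row coefficients: x1: 0, x2: -1/2, x3: -1, x4: 5/2, x5: -6, s1: 0, s2: 5/2, s3: 0.
The most negative is -6 in column x5, so x5 would enter next.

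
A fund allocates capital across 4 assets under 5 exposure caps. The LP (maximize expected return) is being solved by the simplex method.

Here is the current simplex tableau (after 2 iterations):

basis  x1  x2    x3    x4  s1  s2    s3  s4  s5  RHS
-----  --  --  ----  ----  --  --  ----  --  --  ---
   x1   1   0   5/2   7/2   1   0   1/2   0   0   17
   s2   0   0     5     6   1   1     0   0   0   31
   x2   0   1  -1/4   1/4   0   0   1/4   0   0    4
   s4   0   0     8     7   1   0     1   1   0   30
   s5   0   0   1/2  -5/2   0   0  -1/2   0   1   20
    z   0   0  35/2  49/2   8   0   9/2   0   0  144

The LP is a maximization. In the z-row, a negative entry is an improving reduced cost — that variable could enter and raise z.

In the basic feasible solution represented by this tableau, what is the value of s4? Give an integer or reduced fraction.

s4 is basic (row 4); its value is the RHS of that row: 30.

30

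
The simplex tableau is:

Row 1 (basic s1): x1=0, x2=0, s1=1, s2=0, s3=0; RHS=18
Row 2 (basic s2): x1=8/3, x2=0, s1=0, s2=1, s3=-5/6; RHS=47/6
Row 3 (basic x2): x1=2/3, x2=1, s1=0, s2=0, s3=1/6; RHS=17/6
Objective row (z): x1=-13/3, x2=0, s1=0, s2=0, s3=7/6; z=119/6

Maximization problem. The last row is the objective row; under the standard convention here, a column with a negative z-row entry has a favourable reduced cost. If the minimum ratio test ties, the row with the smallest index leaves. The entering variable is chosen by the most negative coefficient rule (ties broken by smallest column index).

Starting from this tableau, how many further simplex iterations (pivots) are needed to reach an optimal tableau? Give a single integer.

pivot: x1 in, s2 out → z = 521/16
pivot: s3 in, x2 out → z = 33
No improving column remains; optimal.

2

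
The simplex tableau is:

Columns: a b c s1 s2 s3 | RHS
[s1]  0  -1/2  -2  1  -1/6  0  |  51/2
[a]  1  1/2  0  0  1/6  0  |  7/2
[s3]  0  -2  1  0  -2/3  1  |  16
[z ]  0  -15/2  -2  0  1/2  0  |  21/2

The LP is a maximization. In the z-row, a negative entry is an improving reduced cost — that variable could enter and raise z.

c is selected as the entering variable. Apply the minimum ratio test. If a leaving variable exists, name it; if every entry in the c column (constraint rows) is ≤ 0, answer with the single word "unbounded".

s3

Ratios: row 1 (s1): entry -2 ≤ 0, skip; row 2 (a): entry 0 ≤ 0, skip; row 3 (s3): 16/1 = 16.
Minimum ratio is in the s3 row, so s3 leaves.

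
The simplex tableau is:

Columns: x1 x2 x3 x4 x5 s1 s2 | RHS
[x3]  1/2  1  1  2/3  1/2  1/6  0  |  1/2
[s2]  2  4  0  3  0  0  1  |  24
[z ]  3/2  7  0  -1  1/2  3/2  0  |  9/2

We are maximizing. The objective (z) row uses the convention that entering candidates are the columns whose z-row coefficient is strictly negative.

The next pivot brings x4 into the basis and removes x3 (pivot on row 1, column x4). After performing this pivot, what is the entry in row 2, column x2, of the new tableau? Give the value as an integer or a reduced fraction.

Pivot element is row 1, column x4: 2/3.
Normalize row 1: new (row 1, x2) = 1/(2/3) = 3/2.
row 2 ← row 2 − 3·(new row 1): 4 − 3·(3/2) = -1/2.

-1/2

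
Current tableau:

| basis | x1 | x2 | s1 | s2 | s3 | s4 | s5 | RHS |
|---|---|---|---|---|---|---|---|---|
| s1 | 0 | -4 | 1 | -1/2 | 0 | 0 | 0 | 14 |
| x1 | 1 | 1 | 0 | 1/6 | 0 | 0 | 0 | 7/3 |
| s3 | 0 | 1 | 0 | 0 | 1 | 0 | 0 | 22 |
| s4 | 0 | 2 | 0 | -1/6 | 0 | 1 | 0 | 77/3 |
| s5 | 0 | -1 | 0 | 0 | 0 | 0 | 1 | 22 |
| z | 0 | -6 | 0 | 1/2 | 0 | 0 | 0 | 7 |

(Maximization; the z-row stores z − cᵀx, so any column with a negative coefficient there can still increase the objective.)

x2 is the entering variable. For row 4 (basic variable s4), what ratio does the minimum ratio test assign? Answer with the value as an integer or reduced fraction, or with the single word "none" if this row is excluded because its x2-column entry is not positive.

77/6

Ratio = RHS / (x2 entry) = (77/3) / 2 = 77/6.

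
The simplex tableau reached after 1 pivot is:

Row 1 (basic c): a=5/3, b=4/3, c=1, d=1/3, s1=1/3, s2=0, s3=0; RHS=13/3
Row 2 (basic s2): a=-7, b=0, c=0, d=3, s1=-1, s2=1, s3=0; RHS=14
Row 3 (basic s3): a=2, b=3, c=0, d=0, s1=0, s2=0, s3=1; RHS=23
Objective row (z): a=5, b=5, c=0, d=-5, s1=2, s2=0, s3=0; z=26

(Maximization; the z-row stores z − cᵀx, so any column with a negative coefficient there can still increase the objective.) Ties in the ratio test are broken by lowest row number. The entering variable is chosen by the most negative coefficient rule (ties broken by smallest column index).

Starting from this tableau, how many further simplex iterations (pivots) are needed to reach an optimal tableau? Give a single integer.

2

pivot: d in, s2 out → z = 148/3
pivot: a in, c out → z = 626/11
No improving column remains; optimal.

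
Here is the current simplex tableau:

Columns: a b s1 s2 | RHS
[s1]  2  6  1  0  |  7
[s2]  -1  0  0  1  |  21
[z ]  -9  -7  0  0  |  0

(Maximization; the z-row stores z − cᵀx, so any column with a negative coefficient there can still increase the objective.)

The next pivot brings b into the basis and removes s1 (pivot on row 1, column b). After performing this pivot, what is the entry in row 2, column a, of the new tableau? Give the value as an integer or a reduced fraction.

Pivot element is row 1, column b: 6.
Normalize row 1: new (row 1, a) = 2/6 = 1/3.
row 2 ← row 2 − 0·(new row 1): -1 − 0·(1/3) = -1.

-1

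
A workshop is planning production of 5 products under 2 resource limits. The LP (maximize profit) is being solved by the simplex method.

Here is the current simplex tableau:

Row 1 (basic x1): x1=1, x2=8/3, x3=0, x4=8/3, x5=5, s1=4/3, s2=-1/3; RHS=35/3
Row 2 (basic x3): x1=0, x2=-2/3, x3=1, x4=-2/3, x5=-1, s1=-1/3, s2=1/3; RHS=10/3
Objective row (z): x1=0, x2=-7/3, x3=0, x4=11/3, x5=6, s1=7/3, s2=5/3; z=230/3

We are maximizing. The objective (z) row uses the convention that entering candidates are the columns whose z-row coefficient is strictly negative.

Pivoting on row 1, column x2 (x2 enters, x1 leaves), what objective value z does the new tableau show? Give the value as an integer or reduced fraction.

Minimum ratio for x2: (35/3)/(8/3) = 35/8.
z changes by −(z-row coeff of x2)·ratio = −(-7/3)·(35/8) = 245/24.
New z = 230/3 + (245/24) = 695/8.

695/8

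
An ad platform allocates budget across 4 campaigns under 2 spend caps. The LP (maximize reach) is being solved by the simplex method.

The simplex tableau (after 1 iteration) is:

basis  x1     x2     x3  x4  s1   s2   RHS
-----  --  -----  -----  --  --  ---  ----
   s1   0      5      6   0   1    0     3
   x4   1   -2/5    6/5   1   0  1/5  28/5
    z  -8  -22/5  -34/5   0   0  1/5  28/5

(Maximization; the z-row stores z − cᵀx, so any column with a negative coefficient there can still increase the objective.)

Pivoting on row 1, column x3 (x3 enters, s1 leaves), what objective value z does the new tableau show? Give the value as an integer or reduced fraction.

Minimum ratio for x3: 3/6 = 1/2.
z changes by −(z-row coeff of x3)·ratio = −(-34/5)·(1/2) = 17/5.
New z = 28/5 + (17/5) = 9.

9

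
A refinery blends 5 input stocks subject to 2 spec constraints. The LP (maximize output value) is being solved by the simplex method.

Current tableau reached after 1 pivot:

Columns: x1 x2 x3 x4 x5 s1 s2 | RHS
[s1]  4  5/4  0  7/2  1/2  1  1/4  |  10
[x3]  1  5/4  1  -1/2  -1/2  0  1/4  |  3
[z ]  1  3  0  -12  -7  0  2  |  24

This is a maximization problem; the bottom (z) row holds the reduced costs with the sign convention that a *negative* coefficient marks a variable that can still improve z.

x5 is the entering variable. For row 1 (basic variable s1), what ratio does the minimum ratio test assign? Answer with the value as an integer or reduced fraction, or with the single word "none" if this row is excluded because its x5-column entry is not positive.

20

Ratio = RHS / (x5 entry) = 10 / (1/2) = 20.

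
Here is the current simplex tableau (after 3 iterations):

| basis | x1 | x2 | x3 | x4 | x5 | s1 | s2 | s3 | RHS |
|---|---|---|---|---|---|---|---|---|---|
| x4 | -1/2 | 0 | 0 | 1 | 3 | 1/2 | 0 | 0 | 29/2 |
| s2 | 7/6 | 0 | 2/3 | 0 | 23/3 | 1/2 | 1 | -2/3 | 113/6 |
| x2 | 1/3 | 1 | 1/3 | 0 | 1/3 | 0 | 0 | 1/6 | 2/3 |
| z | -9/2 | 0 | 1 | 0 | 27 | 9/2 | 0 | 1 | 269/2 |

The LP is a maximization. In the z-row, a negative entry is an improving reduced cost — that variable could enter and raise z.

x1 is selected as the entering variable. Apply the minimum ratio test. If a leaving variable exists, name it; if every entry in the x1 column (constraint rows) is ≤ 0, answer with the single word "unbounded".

Ratios: row 1 (x4): entry -1/2 ≤ 0, skip; row 2 (s2): (113/6)/(7/6) = 113/7; row 3 (x2): (2/3)/(1/3) = 2.
Minimum ratio is in the x2 row, so x2 leaves.

x2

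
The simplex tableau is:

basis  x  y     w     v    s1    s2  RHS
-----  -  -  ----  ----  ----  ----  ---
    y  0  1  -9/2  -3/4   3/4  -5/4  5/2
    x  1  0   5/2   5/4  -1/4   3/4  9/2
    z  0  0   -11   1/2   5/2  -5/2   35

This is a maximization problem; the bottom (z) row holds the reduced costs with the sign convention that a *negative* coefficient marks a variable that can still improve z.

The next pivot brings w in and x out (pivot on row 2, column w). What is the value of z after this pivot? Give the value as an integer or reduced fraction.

274/5

Minimum ratio for w: (9/2)/(5/2) = 9/5.
z changes by −(z-row coeff of w)·ratio = −(-11)·(9/5) = 99/5.
New z = 35 + (99/5) = 274/5.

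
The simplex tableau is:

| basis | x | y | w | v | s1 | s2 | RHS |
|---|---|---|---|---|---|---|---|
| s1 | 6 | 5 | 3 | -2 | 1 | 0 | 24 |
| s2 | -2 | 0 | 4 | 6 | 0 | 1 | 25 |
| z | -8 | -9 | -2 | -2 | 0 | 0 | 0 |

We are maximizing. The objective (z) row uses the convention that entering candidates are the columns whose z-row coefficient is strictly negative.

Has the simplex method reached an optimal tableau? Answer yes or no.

no

Column x has objective-row coefficient -8, which is negative; an improving pivot exists, so not yet optimal.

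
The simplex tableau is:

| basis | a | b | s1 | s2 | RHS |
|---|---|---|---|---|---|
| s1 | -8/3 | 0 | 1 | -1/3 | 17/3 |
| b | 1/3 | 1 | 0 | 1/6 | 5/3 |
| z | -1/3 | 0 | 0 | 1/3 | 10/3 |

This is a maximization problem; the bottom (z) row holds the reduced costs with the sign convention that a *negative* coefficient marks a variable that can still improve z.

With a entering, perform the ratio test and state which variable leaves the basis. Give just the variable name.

b

Ratios: row 1 (s1): entry -8/3 ≤ 0, skip; row 2 (b): (5/3)/(1/3) = 5.
Minimum ratio 5 is in the b row, so b leaves.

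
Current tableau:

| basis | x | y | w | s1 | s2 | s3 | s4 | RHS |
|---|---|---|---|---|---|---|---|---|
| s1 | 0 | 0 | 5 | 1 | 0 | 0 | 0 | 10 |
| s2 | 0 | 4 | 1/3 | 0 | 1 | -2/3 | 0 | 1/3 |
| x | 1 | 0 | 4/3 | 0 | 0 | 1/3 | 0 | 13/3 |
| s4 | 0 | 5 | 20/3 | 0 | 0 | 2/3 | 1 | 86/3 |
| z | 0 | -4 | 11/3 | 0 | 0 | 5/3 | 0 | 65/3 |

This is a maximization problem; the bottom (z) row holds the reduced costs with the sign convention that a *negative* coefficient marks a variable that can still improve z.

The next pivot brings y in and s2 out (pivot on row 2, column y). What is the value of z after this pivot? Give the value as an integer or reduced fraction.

Minimum ratio for y: (1/3)/4 = 1/12.
z changes by −(z-row coeff of y)·ratio = −(-4)·(1/12) = 1/3.
New z = 65/3 + (1/3) = 22.

22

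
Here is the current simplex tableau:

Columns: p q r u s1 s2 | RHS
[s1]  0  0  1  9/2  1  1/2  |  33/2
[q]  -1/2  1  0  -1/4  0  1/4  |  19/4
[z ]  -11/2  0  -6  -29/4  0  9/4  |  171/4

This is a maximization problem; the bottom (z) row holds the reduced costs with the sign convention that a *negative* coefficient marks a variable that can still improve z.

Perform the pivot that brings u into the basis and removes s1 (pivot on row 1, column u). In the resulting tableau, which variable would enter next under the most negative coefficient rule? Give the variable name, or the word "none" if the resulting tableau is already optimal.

p

Pivot element 9/2. New z-row = old z-row − (-29/4)·(row 1/(9/2)).
Updated z-row coefficients: p: -11/2, q: 0, r: -79/18, u: 0, s1: 29/18, s2: 55/18.
The most negative is -11/2 in column p, so p would enter next.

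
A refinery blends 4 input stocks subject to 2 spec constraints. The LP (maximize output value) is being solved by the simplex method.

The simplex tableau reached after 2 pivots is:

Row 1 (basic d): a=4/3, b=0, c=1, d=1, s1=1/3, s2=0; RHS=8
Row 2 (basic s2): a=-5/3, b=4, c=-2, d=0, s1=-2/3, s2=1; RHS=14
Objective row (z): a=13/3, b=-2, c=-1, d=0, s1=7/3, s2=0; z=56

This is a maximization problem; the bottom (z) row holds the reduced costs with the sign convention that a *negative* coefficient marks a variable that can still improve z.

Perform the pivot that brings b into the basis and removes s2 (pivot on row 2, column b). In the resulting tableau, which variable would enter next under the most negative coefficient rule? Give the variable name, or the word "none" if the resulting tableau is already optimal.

Pivot element 4. New z-row = old z-row − (-2)·(row 2/4).
Updated z-row coefficients: a: 7/2, b: 0, c: -2, d: 0, s1: 2, s2: 1/2.
The most negative is -2 in column c, so c would enter next.

c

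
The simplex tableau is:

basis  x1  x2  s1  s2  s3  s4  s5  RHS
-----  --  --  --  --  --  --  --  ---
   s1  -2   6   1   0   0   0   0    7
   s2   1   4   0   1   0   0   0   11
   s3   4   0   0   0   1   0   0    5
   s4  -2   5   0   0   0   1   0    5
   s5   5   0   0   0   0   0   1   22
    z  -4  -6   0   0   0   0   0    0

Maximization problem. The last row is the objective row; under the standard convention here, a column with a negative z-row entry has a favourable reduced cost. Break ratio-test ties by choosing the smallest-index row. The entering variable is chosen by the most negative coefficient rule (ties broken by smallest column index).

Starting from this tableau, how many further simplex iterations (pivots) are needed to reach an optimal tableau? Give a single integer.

2

pivot: x2 in, s4 out → z = 6
pivot: x1 in, s3 out → z = 14
No improving column remains; optimal.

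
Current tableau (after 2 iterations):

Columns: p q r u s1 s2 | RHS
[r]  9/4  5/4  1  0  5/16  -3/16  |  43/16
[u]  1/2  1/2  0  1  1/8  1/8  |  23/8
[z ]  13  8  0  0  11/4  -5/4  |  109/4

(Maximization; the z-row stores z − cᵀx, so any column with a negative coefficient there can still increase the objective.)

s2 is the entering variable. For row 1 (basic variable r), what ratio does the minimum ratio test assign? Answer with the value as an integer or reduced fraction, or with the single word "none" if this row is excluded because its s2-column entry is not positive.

The s2 entry in row 1 is -3/16 ≤ 0, so this row gives no ratio.

none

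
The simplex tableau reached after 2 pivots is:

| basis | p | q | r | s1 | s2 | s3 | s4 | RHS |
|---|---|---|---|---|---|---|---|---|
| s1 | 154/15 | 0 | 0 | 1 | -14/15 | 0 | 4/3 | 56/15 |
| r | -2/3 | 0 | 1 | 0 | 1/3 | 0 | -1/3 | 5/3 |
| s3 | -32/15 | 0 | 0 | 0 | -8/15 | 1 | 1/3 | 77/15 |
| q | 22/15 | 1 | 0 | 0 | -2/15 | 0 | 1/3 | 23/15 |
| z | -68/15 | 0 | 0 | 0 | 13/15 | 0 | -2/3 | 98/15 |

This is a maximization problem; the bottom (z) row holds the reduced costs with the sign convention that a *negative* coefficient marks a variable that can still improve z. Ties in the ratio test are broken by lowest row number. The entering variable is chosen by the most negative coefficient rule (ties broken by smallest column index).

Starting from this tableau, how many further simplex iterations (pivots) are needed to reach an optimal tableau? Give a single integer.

2

pivot: p in, s1 out → z = 90/11
pivot: s4 in, p out → z = 42/5
No improving column remains; optimal.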